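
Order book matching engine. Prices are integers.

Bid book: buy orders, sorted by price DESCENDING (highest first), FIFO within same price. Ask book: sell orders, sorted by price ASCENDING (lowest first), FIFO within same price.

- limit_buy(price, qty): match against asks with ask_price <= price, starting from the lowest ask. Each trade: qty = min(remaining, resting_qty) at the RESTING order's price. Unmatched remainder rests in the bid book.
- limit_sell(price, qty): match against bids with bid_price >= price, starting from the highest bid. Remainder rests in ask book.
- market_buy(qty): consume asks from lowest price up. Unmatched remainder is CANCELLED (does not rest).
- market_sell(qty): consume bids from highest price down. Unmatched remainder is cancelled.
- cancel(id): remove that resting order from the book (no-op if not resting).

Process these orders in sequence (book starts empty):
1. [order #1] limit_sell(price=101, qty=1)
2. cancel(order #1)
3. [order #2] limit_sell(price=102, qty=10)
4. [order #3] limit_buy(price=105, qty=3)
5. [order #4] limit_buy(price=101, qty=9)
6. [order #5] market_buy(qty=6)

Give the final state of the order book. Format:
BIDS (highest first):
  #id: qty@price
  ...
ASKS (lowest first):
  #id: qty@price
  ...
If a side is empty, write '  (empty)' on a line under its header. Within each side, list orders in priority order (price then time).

After op 1 [order #1] limit_sell(price=101, qty=1): fills=none; bids=[-] asks=[#1:1@101]
After op 2 cancel(order #1): fills=none; bids=[-] asks=[-]
After op 3 [order #2] limit_sell(price=102, qty=10): fills=none; bids=[-] asks=[#2:10@102]
After op 4 [order #3] limit_buy(price=105, qty=3): fills=#3x#2:3@102; bids=[-] asks=[#2:7@102]
After op 5 [order #4] limit_buy(price=101, qty=9): fills=none; bids=[#4:9@101] asks=[#2:7@102]
After op 6 [order #5] market_buy(qty=6): fills=#5x#2:6@102; bids=[#4:9@101] asks=[#2:1@102]

Answer: BIDS (highest first):
  #4: 9@101
ASKS (lowest first):
  #2: 1@102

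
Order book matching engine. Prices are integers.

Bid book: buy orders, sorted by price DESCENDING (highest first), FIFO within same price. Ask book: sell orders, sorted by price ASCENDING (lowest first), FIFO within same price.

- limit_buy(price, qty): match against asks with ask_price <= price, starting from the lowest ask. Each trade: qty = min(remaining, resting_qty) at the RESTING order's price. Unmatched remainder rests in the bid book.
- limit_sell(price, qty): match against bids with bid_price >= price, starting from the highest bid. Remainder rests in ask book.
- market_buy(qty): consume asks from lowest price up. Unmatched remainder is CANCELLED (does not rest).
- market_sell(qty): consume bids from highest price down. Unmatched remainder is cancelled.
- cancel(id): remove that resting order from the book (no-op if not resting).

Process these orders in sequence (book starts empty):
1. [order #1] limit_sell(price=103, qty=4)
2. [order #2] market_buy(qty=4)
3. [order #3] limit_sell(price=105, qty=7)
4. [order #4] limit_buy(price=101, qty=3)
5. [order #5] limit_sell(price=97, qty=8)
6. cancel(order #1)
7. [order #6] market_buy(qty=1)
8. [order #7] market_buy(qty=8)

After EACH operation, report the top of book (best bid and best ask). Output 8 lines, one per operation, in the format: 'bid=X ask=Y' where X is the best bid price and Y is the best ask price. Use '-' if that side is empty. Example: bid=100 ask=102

After op 1 [order #1] limit_sell(price=103, qty=4): fills=none; bids=[-] asks=[#1:4@103]
After op 2 [order #2] market_buy(qty=4): fills=#2x#1:4@103; bids=[-] asks=[-]
After op 3 [order #3] limit_sell(price=105, qty=7): fills=none; bids=[-] asks=[#3:7@105]
After op 4 [order #4] limit_buy(price=101, qty=3): fills=none; bids=[#4:3@101] asks=[#3:7@105]
After op 5 [order #5] limit_sell(price=97, qty=8): fills=#4x#5:3@101; bids=[-] asks=[#5:5@97 #3:7@105]
After op 6 cancel(order #1): fills=none; bids=[-] asks=[#5:5@97 #3:7@105]
After op 7 [order #6] market_buy(qty=1): fills=#6x#5:1@97; bids=[-] asks=[#5:4@97 #3:7@105]
After op 8 [order #7] market_buy(qty=8): fills=#7x#5:4@97 #7x#3:4@105; bids=[-] asks=[#3:3@105]

Answer: bid=- ask=103
bid=- ask=-
bid=- ask=105
bid=101 ask=105
bid=- ask=97
bid=- ask=97
bid=- ask=97
bid=- ask=105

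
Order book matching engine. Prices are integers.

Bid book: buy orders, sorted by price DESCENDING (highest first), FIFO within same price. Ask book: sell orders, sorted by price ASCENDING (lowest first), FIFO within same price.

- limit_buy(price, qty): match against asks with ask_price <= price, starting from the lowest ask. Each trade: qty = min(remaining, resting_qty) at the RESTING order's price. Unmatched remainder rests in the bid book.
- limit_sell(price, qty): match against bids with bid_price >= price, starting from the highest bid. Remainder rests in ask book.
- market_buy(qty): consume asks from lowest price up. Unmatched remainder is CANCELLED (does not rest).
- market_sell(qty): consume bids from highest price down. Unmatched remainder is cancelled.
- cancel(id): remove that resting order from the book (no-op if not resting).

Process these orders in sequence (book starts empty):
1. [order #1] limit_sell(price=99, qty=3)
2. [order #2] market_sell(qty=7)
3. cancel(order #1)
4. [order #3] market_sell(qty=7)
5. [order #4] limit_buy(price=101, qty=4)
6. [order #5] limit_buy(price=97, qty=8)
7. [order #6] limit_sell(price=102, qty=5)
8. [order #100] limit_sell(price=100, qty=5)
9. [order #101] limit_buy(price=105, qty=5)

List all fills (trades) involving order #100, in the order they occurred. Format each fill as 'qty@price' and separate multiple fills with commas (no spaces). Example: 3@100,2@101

After op 1 [order #1] limit_sell(price=99, qty=3): fills=none; bids=[-] asks=[#1:3@99]
After op 2 [order #2] market_sell(qty=7): fills=none; bids=[-] asks=[#1:3@99]
After op 3 cancel(order #1): fills=none; bids=[-] asks=[-]
After op 4 [order #3] market_sell(qty=7): fills=none; bids=[-] asks=[-]
After op 5 [order #4] limit_buy(price=101, qty=4): fills=none; bids=[#4:4@101] asks=[-]
After op 6 [order #5] limit_buy(price=97, qty=8): fills=none; bids=[#4:4@101 #5:8@97] asks=[-]
After op 7 [order #6] limit_sell(price=102, qty=5): fills=none; bids=[#4:4@101 #5:8@97] asks=[#6:5@102]
After op 8 [order #100] limit_sell(price=100, qty=5): fills=#4x#100:4@101; bids=[#5:8@97] asks=[#100:1@100 #6:5@102]
After op 9 [order #101] limit_buy(price=105, qty=5): fills=#101x#100:1@100 #101x#6:4@102; bids=[#5:8@97] asks=[#6:1@102]

Answer: 4@101,1@100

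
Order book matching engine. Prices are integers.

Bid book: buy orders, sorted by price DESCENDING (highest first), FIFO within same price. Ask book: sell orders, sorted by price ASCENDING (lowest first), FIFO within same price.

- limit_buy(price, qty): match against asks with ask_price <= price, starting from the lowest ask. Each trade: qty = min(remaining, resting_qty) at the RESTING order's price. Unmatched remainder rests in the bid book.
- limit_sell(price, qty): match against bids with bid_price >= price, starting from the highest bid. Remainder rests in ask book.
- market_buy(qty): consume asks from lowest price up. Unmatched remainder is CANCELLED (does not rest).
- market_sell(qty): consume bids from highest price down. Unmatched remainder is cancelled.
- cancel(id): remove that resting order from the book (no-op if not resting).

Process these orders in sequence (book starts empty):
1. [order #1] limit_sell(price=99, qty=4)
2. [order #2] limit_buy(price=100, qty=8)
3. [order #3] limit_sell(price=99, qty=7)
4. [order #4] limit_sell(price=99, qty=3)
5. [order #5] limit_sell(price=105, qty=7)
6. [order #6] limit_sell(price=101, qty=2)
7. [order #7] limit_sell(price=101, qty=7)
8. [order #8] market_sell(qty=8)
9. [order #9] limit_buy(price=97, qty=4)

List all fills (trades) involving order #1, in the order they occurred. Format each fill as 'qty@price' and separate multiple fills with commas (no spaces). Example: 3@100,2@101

Answer: 4@99

Derivation:
After op 1 [order #1] limit_sell(price=99, qty=4): fills=none; bids=[-] asks=[#1:4@99]
After op 2 [order #2] limit_buy(price=100, qty=8): fills=#2x#1:4@99; bids=[#2:4@100] asks=[-]
After op 3 [order #3] limit_sell(price=99, qty=7): fills=#2x#3:4@100; bids=[-] asks=[#3:3@99]
After op 4 [order #4] limit_sell(price=99, qty=3): fills=none; bids=[-] asks=[#3:3@99 #4:3@99]
After op 5 [order #5] limit_sell(price=105, qty=7): fills=none; bids=[-] asks=[#3:3@99 #4:3@99 #5:7@105]
After op 6 [order #6] limit_sell(price=101, qty=2): fills=none; bids=[-] asks=[#3:3@99 #4:3@99 #6:2@101 #5:7@105]
After op 7 [order #7] limit_sell(price=101, qty=7): fills=none; bids=[-] asks=[#3:3@99 #4:3@99 #6:2@101 #7:7@101 #5:7@105]
After op 8 [order #8] market_sell(qty=8): fills=none; bids=[-] asks=[#3:3@99 #4:3@99 #6:2@101 #7:7@101 #5:7@105]
After op 9 [order #9] limit_buy(price=97, qty=4): fills=none; bids=[#9:4@97] asks=[#3:3@99 #4:3@99 #6:2@101 #7:7@101 #5:7@105]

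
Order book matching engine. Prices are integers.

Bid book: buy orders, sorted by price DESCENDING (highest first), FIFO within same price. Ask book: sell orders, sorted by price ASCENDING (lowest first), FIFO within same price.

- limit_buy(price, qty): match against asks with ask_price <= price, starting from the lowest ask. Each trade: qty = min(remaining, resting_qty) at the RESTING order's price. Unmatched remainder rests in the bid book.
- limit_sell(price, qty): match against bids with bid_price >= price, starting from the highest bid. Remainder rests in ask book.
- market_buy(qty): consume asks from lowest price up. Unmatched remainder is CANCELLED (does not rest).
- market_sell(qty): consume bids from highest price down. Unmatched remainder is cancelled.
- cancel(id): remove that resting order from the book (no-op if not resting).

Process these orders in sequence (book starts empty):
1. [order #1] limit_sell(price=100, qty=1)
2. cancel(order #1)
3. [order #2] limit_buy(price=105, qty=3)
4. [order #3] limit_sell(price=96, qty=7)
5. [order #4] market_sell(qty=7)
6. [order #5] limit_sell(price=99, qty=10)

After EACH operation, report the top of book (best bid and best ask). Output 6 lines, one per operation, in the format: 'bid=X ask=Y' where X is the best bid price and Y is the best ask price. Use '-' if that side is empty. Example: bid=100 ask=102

After op 1 [order #1] limit_sell(price=100, qty=1): fills=none; bids=[-] asks=[#1:1@100]
After op 2 cancel(order #1): fills=none; bids=[-] asks=[-]
After op 3 [order #2] limit_buy(price=105, qty=3): fills=none; bids=[#2:3@105] asks=[-]
After op 4 [order #3] limit_sell(price=96, qty=7): fills=#2x#3:3@105; bids=[-] asks=[#3:4@96]
After op 5 [order #4] market_sell(qty=7): fills=none; bids=[-] asks=[#3:4@96]
After op 6 [order #5] limit_sell(price=99, qty=10): fills=none; bids=[-] asks=[#3:4@96 #5:10@99]

Answer: bid=- ask=100
bid=- ask=-
bid=105 ask=-
bid=- ask=96
bid=- ask=96
bid=- ask=96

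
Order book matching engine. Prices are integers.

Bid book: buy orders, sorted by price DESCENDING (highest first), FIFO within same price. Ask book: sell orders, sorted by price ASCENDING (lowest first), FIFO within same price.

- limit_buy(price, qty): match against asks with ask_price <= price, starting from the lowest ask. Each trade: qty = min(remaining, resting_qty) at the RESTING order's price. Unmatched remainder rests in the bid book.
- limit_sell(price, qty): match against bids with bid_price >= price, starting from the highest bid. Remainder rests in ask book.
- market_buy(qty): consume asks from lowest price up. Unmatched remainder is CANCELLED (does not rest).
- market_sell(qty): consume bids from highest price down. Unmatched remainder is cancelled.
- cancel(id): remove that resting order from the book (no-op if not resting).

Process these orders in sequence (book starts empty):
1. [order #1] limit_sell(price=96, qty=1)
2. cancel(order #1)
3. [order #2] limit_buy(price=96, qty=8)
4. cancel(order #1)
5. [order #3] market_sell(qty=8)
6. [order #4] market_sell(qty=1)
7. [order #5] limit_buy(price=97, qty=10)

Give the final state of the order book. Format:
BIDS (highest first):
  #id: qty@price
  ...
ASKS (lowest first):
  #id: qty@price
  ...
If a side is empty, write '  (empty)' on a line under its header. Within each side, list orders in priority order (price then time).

After op 1 [order #1] limit_sell(price=96, qty=1): fills=none; bids=[-] asks=[#1:1@96]
After op 2 cancel(order #1): fills=none; bids=[-] asks=[-]
After op 3 [order #2] limit_buy(price=96, qty=8): fills=none; bids=[#2:8@96] asks=[-]
After op 4 cancel(order #1): fills=none; bids=[#2:8@96] asks=[-]
After op 5 [order #3] market_sell(qty=8): fills=#2x#3:8@96; bids=[-] asks=[-]
After op 6 [order #4] market_sell(qty=1): fills=none; bids=[-] asks=[-]
After op 7 [order #5] limit_buy(price=97, qty=10): fills=none; bids=[#5:10@97] asks=[-]

Answer: BIDS (highest first):
  #5: 10@97
ASKS (lowest first):
  (empty)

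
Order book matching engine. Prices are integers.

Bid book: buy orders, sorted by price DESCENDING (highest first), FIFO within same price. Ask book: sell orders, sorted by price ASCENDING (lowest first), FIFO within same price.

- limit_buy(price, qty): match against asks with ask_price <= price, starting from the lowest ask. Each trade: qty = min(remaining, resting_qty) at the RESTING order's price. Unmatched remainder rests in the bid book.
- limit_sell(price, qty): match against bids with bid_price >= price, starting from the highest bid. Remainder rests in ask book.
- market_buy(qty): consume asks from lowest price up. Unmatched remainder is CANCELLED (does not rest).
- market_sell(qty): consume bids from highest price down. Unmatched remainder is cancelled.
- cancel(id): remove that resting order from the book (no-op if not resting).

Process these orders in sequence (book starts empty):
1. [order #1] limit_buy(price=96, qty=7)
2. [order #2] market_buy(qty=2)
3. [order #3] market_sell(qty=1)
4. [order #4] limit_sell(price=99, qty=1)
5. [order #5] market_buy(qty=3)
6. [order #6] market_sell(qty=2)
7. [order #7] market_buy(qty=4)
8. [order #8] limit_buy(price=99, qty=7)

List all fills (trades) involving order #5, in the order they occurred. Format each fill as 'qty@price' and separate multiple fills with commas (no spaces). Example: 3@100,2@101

After op 1 [order #1] limit_buy(price=96, qty=7): fills=none; bids=[#1:7@96] asks=[-]
After op 2 [order #2] market_buy(qty=2): fills=none; bids=[#1:7@96] asks=[-]
After op 3 [order #3] market_sell(qty=1): fills=#1x#3:1@96; bids=[#1:6@96] asks=[-]
After op 4 [order #4] limit_sell(price=99, qty=1): fills=none; bids=[#1:6@96] asks=[#4:1@99]
After op 5 [order #5] market_buy(qty=3): fills=#5x#4:1@99; bids=[#1:6@96] asks=[-]
After op 6 [order #6] market_sell(qty=2): fills=#1x#6:2@96; bids=[#1:4@96] asks=[-]
After op 7 [order #7] market_buy(qty=4): fills=none; bids=[#1:4@96] asks=[-]
After op 8 [order #8] limit_buy(price=99, qty=7): fills=none; bids=[#8:7@99 #1:4@96] asks=[-]

Answer: 1@99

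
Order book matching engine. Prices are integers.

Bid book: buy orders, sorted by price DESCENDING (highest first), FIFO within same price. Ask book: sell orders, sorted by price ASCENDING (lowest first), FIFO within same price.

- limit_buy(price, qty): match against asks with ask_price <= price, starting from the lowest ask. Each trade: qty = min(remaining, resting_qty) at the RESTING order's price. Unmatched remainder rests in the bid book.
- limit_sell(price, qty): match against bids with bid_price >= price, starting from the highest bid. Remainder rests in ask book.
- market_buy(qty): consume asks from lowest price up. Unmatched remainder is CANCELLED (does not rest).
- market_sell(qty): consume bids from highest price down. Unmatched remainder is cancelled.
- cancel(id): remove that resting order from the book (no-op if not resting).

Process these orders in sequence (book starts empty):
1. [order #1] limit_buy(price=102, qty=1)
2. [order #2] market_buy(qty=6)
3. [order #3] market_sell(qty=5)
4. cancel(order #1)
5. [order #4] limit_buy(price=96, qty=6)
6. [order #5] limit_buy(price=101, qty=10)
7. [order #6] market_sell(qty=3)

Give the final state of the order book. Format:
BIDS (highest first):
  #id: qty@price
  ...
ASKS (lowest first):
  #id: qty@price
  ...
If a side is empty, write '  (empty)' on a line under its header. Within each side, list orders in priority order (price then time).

After op 1 [order #1] limit_buy(price=102, qty=1): fills=none; bids=[#1:1@102] asks=[-]
After op 2 [order #2] market_buy(qty=6): fills=none; bids=[#1:1@102] asks=[-]
After op 3 [order #3] market_sell(qty=5): fills=#1x#3:1@102; bids=[-] asks=[-]
After op 4 cancel(order #1): fills=none; bids=[-] asks=[-]
After op 5 [order #4] limit_buy(price=96, qty=6): fills=none; bids=[#4:6@96] asks=[-]
After op 6 [order #5] limit_buy(price=101, qty=10): fills=none; bids=[#5:10@101 #4:6@96] asks=[-]
After op 7 [order #6] market_sell(qty=3): fills=#5x#6:3@101; bids=[#5:7@101 #4:6@96] asks=[-]

Answer: BIDS (highest first):
  #5: 7@101
  #4: 6@96
ASKS (lowest first):
  (empty)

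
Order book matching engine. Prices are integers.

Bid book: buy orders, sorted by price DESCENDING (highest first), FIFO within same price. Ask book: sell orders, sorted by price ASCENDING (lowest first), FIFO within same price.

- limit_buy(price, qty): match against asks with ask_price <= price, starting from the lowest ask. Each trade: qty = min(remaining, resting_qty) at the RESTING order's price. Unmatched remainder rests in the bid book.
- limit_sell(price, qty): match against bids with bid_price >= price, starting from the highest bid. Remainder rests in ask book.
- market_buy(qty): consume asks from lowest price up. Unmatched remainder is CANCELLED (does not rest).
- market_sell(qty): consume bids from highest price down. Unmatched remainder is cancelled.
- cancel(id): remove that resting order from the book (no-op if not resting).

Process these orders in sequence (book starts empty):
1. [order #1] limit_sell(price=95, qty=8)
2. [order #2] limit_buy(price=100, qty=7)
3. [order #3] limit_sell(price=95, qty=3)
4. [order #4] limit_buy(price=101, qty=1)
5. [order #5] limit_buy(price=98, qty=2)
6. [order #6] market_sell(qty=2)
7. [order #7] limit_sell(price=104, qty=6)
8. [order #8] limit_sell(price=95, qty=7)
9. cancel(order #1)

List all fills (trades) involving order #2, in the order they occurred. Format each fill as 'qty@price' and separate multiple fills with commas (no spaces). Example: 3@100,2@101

After op 1 [order #1] limit_sell(price=95, qty=8): fills=none; bids=[-] asks=[#1:8@95]
After op 2 [order #2] limit_buy(price=100, qty=7): fills=#2x#1:7@95; bids=[-] asks=[#1:1@95]
After op 3 [order #3] limit_sell(price=95, qty=3): fills=none; bids=[-] asks=[#1:1@95 #3:3@95]
After op 4 [order #4] limit_buy(price=101, qty=1): fills=#4x#1:1@95; bids=[-] asks=[#3:3@95]
After op 5 [order #5] limit_buy(price=98, qty=2): fills=#5x#3:2@95; bids=[-] asks=[#3:1@95]
After op 6 [order #6] market_sell(qty=2): fills=none; bids=[-] asks=[#3:1@95]
After op 7 [order #7] limit_sell(price=104, qty=6): fills=none; bids=[-] asks=[#3:1@95 #7:6@104]
After op 8 [order #8] limit_sell(price=95, qty=7): fills=none; bids=[-] asks=[#3:1@95 #8:7@95 #7:6@104]
After op 9 cancel(order #1): fills=none; bids=[-] asks=[#3:1@95 #8:7@95 #7:6@104]

Answer: 7@95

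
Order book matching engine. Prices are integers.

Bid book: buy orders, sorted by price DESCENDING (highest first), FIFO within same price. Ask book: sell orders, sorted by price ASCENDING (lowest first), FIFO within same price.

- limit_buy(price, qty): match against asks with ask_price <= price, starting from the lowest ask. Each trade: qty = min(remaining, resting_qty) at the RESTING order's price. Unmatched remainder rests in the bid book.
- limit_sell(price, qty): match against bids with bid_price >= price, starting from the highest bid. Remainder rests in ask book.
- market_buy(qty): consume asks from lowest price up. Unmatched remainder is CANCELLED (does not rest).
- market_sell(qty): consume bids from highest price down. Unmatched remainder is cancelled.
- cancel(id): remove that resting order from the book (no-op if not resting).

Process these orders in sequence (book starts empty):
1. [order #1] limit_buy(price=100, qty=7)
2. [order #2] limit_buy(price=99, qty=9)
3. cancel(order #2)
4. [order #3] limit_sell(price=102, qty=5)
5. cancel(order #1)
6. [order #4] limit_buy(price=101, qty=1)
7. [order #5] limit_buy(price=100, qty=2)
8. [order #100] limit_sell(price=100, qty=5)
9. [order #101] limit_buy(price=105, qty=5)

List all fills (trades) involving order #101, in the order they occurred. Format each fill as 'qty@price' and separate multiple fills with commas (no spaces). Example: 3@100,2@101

Answer: 2@100,3@102

Derivation:
After op 1 [order #1] limit_buy(price=100, qty=7): fills=none; bids=[#1:7@100] asks=[-]
After op 2 [order #2] limit_buy(price=99, qty=9): fills=none; bids=[#1:7@100 #2:9@99] asks=[-]
After op 3 cancel(order #2): fills=none; bids=[#1:7@100] asks=[-]
After op 4 [order #3] limit_sell(price=102, qty=5): fills=none; bids=[#1:7@100] asks=[#3:5@102]
After op 5 cancel(order #1): fills=none; bids=[-] asks=[#3:5@102]
After op 6 [order #4] limit_buy(price=101, qty=1): fills=none; bids=[#4:1@101] asks=[#3:5@102]
After op 7 [order #5] limit_buy(price=100, qty=2): fills=none; bids=[#4:1@101 #5:2@100] asks=[#3:5@102]
After op 8 [order #100] limit_sell(price=100, qty=5): fills=#4x#100:1@101 #5x#100:2@100; bids=[-] asks=[#100:2@100 #3:5@102]
After op 9 [order #101] limit_buy(price=105, qty=5): fills=#101x#100:2@100 #101x#3:3@102; bids=[-] asks=[#3:2@102]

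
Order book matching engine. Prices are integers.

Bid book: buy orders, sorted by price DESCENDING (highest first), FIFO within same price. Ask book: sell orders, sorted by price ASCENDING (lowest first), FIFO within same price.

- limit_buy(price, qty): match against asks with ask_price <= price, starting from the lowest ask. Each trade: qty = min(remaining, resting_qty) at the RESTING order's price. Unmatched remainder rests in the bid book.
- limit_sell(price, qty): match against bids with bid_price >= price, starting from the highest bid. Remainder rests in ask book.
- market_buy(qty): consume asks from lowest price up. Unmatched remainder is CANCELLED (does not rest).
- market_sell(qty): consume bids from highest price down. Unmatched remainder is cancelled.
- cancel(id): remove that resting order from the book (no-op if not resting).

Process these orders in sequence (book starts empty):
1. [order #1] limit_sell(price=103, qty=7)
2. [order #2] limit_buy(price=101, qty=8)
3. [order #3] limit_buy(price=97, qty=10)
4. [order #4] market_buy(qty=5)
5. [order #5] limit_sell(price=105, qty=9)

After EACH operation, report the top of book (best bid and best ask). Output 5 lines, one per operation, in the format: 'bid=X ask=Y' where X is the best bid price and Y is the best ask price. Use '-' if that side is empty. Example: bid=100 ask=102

After op 1 [order #1] limit_sell(price=103, qty=7): fills=none; bids=[-] asks=[#1:7@103]
After op 2 [order #2] limit_buy(price=101, qty=8): fills=none; bids=[#2:8@101] asks=[#1:7@103]
After op 3 [order #3] limit_buy(price=97, qty=10): fills=none; bids=[#2:8@101 #3:10@97] asks=[#1:7@103]
After op 4 [order #4] market_buy(qty=5): fills=#4x#1:5@103; bids=[#2:8@101 #3:10@97] asks=[#1:2@103]
After op 5 [order #5] limit_sell(price=105, qty=9): fills=none; bids=[#2:8@101 #3:10@97] asks=[#1:2@103 #5:9@105]

Answer: bid=- ask=103
bid=101 ask=103
bid=101 ask=103
bid=101 ask=103
bid=101 ask=103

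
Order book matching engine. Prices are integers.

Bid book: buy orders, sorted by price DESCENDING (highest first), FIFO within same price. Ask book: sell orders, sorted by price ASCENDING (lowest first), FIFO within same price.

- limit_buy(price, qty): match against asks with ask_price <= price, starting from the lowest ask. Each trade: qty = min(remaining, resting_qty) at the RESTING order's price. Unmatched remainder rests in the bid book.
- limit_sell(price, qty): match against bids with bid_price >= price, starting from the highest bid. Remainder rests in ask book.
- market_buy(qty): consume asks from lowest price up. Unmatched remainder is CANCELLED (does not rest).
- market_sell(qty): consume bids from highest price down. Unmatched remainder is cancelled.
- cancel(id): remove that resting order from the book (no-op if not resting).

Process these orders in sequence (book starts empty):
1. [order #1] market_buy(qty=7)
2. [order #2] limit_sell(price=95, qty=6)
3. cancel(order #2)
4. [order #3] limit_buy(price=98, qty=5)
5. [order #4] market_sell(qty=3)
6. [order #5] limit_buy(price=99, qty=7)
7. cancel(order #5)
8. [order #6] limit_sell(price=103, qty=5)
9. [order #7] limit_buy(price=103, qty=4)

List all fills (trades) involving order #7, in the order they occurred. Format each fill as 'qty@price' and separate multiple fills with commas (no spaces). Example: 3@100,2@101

After op 1 [order #1] market_buy(qty=7): fills=none; bids=[-] asks=[-]
After op 2 [order #2] limit_sell(price=95, qty=6): fills=none; bids=[-] asks=[#2:6@95]
After op 3 cancel(order #2): fills=none; bids=[-] asks=[-]
After op 4 [order #3] limit_buy(price=98, qty=5): fills=none; bids=[#3:5@98] asks=[-]
After op 5 [order #4] market_sell(qty=3): fills=#3x#4:3@98; bids=[#3:2@98] asks=[-]
After op 6 [order #5] limit_buy(price=99, qty=7): fills=none; bids=[#5:7@99 #3:2@98] asks=[-]
After op 7 cancel(order #5): fills=none; bids=[#3:2@98] asks=[-]
After op 8 [order #6] limit_sell(price=103, qty=5): fills=none; bids=[#3:2@98] asks=[#6:5@103]
After op 9 [order #7] limit_buy(price=103, qty=4): fills=#7x#6:4@103; bids=[#3:2@98] asks=[#6:1@103]

Answer: 4@103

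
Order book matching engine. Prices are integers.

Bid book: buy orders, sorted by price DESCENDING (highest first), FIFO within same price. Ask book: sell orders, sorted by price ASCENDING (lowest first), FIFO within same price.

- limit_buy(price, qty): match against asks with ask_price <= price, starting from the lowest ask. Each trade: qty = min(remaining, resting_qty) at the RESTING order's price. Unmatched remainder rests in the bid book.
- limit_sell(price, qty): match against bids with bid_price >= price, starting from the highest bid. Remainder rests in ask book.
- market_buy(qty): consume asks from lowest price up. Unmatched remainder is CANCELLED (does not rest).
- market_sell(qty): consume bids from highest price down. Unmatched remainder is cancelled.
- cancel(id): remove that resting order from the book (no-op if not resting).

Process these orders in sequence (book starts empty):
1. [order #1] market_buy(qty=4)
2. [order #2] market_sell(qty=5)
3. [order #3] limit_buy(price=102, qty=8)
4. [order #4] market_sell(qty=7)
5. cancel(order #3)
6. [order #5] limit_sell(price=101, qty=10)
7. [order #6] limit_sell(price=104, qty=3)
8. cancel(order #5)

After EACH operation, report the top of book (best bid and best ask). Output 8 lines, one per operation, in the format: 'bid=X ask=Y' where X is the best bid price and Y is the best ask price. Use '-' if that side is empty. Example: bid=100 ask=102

Answer: bid=- ask=-
bid=- ask=-
bid=102 ask=-
bid=102 ask=-
bid=- ask=-
bid=- ask=101
bid=- ask=101
bid=- ask=104

Derivation:
After op 1 [order #1] market_buy(qty=4): fills=none; bids=[-] asks=[-]
After op 2 [order #2] market_sell(qty=5): fills=none; bids=[-] asks=[-]
After op 3 [order #3] limit_buy(price=102, qty=8): fills=none; bids=[#3:8@102] asks=[-]
After op 4 [order #4] market_sell(qty=7): fills=#3x#4:7@102; bids=[#3:1@102] asks=[-]
After op 5 cancel(order #3): fills=none; bids=[-] asks=[-]
After op 6 [order #5] limit_sell(price=101, qty=10): fills=none; bids=[-] asks=[#5:10@101]
After op 7 [order #6] limit_sell(price=104, qty=3): fills=none; bids=[-] asks=[#5:10@101 #6:3@104]
After op 8 cancel(order #5): fills=none; bids=[-] asks=[#6:3@104]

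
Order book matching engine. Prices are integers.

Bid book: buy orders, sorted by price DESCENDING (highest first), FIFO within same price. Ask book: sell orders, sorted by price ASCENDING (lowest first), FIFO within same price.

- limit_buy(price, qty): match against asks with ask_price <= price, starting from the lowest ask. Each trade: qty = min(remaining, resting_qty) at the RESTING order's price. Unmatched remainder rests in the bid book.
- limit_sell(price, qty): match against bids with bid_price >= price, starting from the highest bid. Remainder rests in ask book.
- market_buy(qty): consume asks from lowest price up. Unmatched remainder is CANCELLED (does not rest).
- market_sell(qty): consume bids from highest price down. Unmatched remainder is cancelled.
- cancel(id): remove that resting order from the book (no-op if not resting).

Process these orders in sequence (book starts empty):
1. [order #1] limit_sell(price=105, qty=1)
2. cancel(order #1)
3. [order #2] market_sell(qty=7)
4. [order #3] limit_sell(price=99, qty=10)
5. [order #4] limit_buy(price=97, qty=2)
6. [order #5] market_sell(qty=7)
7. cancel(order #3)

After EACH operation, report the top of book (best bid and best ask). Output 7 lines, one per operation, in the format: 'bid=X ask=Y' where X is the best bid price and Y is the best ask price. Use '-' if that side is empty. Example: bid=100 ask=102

After op 1 [order #1] limit_sell(price=105, qty=1): fills=none; bids=[-] asks=[#1:1@105]
After op 2 cancel(order #1): fills=none; bids=[-] asks=[-]
After op 3 [order #2] market_sell(qty=7): fills=none; bids=[-] asks=[-]
After op 4 [order #3] limit_sell(price=99, qty=10): fills=none; bids=[-] asks=[#3:10@99]
After op 5 [order #4] limit_buy(price=97, qty=2): fills=none; bids=[#4:2@97] asks=[#3:10@99]
After op 6 [order #5] market_sell(qty=7): fills=#4x#5:2@97; bids=[-] asks=[#3:10@99]
After op 7 cancel(order #3): fills=none; bids=[-] asks=[-]

Answer: bid=- ask=105
bid=- ask=-
bid=- ask=-
bid=- ask=99
bid=97 ask=99
bid=- ask=99
bid=- ask=-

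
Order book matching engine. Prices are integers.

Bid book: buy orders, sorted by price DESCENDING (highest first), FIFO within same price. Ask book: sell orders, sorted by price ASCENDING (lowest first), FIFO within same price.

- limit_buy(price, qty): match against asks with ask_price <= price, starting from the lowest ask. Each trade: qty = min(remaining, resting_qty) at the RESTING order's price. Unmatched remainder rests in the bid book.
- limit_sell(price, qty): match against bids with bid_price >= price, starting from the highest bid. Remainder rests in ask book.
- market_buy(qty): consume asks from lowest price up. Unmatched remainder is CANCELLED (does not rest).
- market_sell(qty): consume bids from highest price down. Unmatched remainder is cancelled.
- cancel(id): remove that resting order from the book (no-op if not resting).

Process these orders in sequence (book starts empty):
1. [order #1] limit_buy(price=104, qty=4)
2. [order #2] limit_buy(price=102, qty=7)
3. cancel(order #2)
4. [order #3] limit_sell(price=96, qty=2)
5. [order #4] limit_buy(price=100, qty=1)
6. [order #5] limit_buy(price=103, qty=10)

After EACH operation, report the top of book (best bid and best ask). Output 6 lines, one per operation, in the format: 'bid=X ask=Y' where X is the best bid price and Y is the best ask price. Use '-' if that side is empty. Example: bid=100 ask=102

Answer: bid=104 ask=-
bid=104 ask=-
bid=104 ask=-
bid=104 ask=-
bid=104 ask=-
bid=104 ask=-

Derivation:
After op 1 [order #1] limit_buy(price=104, qty=4): fills=none; bids=[#1:4@104] asks=[-]
After op 2 [order #2] limit_buy(price=102, qty=7): fills=none; bids=[#1:4@104 #2:7@102] asks=[-]
After op 3 cancel(order #2): fills=none; bids=[#1:4@104] asks=[-]
After op 4 [order #3] limit_sell(price=96, qty=2): fills=#1x#3:2@104; bids=[#1:2@104] asks=[-]
After op 5 [order #4] limit_buy(price=100, qty=1): fills=none; bids=[#1:2@104 #4:1@100] asks=[-]
After op 6 [order #5] limit_buy(price=103, qty=10): fills=none; bids=[#1:2@104 #5:10@103 #4:1@100] asks=[-]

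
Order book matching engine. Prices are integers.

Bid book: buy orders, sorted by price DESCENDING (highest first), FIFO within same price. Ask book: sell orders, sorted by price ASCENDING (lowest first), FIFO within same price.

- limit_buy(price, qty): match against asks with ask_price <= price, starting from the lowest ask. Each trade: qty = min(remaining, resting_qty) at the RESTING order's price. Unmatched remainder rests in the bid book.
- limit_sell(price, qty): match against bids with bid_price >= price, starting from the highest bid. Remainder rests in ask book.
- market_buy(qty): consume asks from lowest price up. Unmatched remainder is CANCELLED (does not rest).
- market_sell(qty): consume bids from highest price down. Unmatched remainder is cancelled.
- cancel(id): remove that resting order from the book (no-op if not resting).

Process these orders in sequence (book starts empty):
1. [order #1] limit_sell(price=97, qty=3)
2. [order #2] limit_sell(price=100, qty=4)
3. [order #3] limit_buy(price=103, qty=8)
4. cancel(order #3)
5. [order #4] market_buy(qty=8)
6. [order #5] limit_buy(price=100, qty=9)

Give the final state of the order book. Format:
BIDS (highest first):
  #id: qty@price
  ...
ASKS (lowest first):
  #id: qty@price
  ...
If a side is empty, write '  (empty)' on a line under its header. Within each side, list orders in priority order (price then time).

After op 1 [order #1] limit_sell(price=97, qty=3): fills=none; bids=[-] asks=[#1:3@97]
After op 2 [order #2] limit_sell(price=100, qty=4): fills=none; bids=[-] asks=[#1:3@97 #2:4@100]
After op 3 [order #3] limit_buy(price=103, qty=8): fills=#3x#1:3@97 #3x#2:4@100; bids=[#3:1@103] asks=[-]
After op 4 cancel(order #3): fills=none; bids=[-] asks=[-]
After op 5 [order #4] market_buy(qty=8): fills=none; bids=[-] asks=[-]
After op 6 [order #5] limit_buy(price=100, qty=9): fills=none; bids=[#5:9@100] asks=[-]

Answer: BIDS (highest first):
  #5: 9@100
ASKS (lowest first):
  (empty)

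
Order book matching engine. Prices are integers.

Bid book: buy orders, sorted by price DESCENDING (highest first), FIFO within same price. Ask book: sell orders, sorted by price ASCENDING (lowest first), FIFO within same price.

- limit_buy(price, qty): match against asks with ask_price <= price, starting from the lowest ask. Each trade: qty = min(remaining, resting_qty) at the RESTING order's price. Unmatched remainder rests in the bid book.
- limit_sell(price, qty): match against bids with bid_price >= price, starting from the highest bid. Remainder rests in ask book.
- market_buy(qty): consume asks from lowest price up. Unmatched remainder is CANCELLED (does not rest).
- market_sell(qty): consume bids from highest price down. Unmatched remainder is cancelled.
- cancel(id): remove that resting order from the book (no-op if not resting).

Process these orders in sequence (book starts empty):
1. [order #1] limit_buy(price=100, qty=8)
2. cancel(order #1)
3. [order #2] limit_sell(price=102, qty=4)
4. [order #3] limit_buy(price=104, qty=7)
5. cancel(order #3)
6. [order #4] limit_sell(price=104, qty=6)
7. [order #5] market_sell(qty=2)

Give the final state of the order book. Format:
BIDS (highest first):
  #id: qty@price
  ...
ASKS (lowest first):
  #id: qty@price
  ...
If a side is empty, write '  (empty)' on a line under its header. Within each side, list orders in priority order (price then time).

After op 1 [order #1] limit_buy(price=100, qty=8): fills=none; bids=[#1:8@100] asks=[-]
After op 2 cancel(order #1): fills=none; bids=[-] asks=[-]
After op 3 [order #2] limit_sell(price=102, qty=4): fills=none; bids=[-] asks=[#2:4@102]
After op 4 [order #3] limit_buy(price=104, qty=7): fills=#3x#2:4@102; bids=[#3:3@104] asks=[-]
After op 5 cancel(order #3): fills=none; bids=[-] asks=[-]
After op 6 [order #4] limit_sell(price=104, qty=6): fills=none; bids=[-] asks=[#4:6@104]
After op 7 [order #5] market_sell(qty=2): fills=none; bids=[-] asks=[#4:6@104]

Answer: BIDS (highest first):
  (empty)
ASKS (lowest first):
  #4: 6@104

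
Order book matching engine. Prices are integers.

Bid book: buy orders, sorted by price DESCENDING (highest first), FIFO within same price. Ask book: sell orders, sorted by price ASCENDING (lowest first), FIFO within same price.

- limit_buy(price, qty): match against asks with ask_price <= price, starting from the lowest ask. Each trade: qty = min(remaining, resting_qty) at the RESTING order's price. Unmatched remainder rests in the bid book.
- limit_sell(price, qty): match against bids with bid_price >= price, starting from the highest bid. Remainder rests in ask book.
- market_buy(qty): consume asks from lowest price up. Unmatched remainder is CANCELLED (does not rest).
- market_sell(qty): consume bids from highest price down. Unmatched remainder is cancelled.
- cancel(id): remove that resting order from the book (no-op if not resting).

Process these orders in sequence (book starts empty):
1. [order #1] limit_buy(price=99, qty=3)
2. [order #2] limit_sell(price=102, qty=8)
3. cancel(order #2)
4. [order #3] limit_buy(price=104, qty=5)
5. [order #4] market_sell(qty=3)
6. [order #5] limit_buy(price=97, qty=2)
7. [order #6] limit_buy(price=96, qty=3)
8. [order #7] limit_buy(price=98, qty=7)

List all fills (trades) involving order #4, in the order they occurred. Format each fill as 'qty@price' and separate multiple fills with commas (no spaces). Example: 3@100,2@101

Answer: 3@104

Derivation:
After op 1 [order #1] limit_buy(price=99, qty=3): fills=none; bids=[#1:3@99] asks=[-]
After op 2 [order #2] limit_sell(price=102, qty=8): fills=none; bids=[#1:3@99] asks=[#2:8@102]
After op 3 cancel(order #2): fills=none; bids=[#1:3@99] asks=[-]
After op 4 [order #3] limit_buy(price=104, qty=5): fills=none; bids=[#3:5@104 #1:3@99] asks=[-]
After op 5 [order #4] market_sell(qty=3): fills=#3x#4:3@104; bids=[#3:2@104 #1:3@99] asks=[-]
After op 6 [order #5] limit_buy(price=97, qty=2): fills=none; bids=[#3:2@104 #1:3@99 #5:2@97] asks=[-]
After op 7 [order #6] limit_buy(price=96, qty=3): fills=none; bids=[#3:2@104 #1:3@99 #5:2@97 #6:3@96] asks=[-]
After op 8 [order #7] limit_buy(price=98, qty=7): fills=none; bids=[#3:2@104 #1:3@99 #7:7@98 #5:2@97 #6:3@96] asks=[-]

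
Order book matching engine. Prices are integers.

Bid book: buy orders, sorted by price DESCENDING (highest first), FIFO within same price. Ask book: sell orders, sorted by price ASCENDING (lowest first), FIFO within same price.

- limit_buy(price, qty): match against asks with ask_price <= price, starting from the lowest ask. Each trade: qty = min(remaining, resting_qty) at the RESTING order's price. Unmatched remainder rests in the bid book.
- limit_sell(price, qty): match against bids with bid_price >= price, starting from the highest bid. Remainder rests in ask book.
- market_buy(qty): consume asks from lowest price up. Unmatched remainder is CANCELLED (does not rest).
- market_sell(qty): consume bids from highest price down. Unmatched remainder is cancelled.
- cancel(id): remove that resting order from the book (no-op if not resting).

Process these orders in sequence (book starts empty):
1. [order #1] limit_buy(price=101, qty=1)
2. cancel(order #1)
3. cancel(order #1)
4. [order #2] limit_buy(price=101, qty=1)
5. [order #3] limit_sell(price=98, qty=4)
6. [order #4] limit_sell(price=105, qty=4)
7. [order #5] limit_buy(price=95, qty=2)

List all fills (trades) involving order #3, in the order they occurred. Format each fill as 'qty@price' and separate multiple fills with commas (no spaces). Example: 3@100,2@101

After op 1 [order #1] limit_buy(price=101, qty=1): fills=none; bids=[#1:1@101] asks=[-]
After op 2 cancel(order #1): fills=none; bids=[-] asks=[-]
After op 3 cancel(order #1): fills=none; bids=[-] asks=[-]
After op 4 [order #2] limit_buy(price=101, qty=1): fills=none; bids=[#2:1@101] asks=[-]
After op 5 [order #3] limit_sell(price=98, qty=4): fills=#2x#3:1@101; bids=[-] asks=[#3:3@98]
After op 6 [order #4] limit_sell(price=105, qty=4): fills=none; bids=[-] asks=[#3:3@98 #4:4@105]
After op 7 [order #5] limit_buy(price=95, qty=2): fills=none; bids=[#5:2@95] asks=[#3:3@98 #4:4@105]

Answer: 1@101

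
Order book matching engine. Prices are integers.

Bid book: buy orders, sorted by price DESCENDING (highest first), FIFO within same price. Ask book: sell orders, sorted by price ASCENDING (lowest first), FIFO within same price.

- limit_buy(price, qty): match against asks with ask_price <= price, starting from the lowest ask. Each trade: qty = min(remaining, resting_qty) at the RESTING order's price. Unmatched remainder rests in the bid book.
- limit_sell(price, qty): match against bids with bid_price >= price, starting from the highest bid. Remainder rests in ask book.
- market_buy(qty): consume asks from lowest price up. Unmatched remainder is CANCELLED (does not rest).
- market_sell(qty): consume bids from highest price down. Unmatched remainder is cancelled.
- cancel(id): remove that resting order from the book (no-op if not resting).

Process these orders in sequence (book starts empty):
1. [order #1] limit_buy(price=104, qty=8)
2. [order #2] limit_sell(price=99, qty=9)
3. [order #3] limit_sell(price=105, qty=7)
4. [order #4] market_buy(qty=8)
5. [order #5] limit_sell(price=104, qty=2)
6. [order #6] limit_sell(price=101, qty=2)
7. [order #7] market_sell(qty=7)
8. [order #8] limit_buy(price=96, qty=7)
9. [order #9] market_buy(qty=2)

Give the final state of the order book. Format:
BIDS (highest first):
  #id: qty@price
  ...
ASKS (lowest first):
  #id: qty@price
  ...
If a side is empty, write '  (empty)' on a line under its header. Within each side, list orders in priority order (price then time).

After op 1 [order #1] limit_buy(price=104, qty=8): fills=none; bids=[#1:8@104] asks=[-]
After op 2 [order #2] limit_sell(price=99, qty=9): fills=#1x#2:8@104; bids=[-] asks=[#2:1@99]
After op 3 [order #3] limit_sell(price=105, qty=7): fills=none; bids=[-] asks=[#2:1@99 #3:7@105]
After op 4 [order #4] market_buy(qty=8): fills=#4x#2:1@99 #4x#3:7@105; bids=[-] asks=[-]
After op 5 [order #5] limit_sell(price=104, qty=2): fills=none; bids=[-] asks=[#5:2@104]
After op 6 [order #6] limit_sell(price=101, qty=2): fills=none; bids=[-] asks=[#6:2@101 #5:2@104]
After op 7 [order #7] market_sell(qty=7): fills=none; bids=[-] asks=[#6:2@101 #5:2@104]
After op 8 [order #8] limit_buy(price=96, qty=7): fills=none; bids=[#8:7@96] asks=[#6:2@101 #5:2@104]
After op 9 [order #9] market_buy(qty=2): fills=#9x#6:2@101; bids=[#8:7@96] asks=[#5:2@104]

Answer: BIDS (highest first):
  #8: 7@96
ASKS (lowest first):
  #5: 2@104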